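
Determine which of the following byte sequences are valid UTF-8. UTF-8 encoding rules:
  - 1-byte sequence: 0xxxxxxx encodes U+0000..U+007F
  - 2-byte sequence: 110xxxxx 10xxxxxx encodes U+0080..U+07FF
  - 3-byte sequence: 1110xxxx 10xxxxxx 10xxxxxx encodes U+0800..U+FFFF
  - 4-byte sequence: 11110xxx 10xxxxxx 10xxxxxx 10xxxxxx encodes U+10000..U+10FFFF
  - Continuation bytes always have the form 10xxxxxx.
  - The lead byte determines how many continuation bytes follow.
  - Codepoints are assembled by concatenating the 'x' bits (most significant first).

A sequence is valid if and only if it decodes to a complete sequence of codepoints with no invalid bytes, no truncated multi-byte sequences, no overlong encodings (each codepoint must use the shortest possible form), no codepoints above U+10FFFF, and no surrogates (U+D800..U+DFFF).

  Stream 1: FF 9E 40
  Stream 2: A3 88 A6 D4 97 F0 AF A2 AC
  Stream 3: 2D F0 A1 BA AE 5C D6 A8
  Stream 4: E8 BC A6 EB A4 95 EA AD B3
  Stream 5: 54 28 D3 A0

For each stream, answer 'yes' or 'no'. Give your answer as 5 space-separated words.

Answer: no no yes yes yes

Derivation:
Stream 1: error at byte offset 0. INVALID
Stream 2: error at byte offset 0. INVALID
Stream 3: decodes cleanly. VALID
Stream 4: decodes cleanly. VALID
Stream 5: decodes cleanly. VALID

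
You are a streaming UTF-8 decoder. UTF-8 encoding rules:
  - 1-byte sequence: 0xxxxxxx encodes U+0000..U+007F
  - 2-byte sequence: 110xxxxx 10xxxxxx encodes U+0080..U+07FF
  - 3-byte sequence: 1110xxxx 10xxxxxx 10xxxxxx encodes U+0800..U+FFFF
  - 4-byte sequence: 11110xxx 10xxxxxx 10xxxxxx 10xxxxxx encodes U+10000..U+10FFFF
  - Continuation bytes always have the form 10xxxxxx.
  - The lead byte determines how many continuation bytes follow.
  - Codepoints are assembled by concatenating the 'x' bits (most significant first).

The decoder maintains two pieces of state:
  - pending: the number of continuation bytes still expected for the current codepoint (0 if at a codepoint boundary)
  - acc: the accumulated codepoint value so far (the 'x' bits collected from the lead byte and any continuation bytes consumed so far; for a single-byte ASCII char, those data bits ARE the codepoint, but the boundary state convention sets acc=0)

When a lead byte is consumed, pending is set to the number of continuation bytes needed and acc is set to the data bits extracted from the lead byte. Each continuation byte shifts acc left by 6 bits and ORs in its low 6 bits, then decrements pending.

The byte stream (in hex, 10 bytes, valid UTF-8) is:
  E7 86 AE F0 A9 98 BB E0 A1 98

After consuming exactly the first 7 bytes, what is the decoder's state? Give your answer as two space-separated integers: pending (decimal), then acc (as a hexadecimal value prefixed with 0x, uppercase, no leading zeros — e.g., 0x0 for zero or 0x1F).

Byte[0]=E7: 3-byte lead. pending=2, acc=0x7
Byte[1]=86: continuation. acc=(acc<<6)|0x06=0x1C6, pending=1
Byte[2]=AE: continuation. acc=(acc<<6)|0x2E=0x71AE, pending=0
Byte[3]=F0: 4-byte lead. pending=3, acc=0x0
Byte[4]=A9: continuation. acc=(acc<<6)|0x29=0x29, pending=2
Byte[5]=98: continuation. acc=(acc<<6)|0x18=0xA58, pending=1
Byte[6]=BB: continuation. acc=(acc<<6)|0x3B=0x2963B, pending=0

Answer: 0 0x2963B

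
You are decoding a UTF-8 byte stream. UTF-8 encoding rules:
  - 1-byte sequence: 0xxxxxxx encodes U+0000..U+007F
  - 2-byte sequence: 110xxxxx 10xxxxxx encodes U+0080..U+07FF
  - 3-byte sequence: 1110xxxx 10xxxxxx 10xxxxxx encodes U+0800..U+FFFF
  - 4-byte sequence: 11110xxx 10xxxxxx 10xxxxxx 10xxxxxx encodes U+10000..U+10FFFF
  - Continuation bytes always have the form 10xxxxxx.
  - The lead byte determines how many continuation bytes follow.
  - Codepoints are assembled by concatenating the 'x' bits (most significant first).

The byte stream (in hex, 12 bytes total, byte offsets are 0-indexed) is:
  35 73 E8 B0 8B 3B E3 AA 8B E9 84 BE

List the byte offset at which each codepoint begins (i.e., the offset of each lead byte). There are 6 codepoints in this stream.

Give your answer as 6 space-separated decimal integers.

Answer: 0 1 2 5 6 9

Derivation:
Byte[0]=35: 1-byte ASCII. cp=U+0035
Byte[1]=73: 1-byte ASCII. cp=U+0073
Byte[2]=E8: 3-byte lead, need 2 cont bytes. acc=0x8
Byte[3]=B0: continuation. acc=(acc<<6)|0x30=0x230
Byte[4]=8B: continuation. acc=(acc<<6)|0x0B=0x8C0B
Completed: cp=U+8C0B (starts at byte 2)
Byte[5]=3B: 1-byte ASCII. cp=U+003B
Byte[6]=E3: 3-byte lead, need 2 cont bytes. acc=0x3
Byte[7]=AA: continuation. acc=(acc<<6)|0x2A=0xEA
Byte[8]=8B: continuation. acc=(acc<<6)|0x0B=0x3A8B
Completed: cp=U+3A8B (starts at byte 6)
Byte[9]=E9: 3-byte lead, need 2 cont bytes. acc=0x9
Byte[10]=84: continuation. acc=(acc<<6)|0x04=0x244
Byte[11]=BE: continuation. acc=(acc<<6)|0x3E=0x913E
Completed: cp=U+913E (starts at byte 9)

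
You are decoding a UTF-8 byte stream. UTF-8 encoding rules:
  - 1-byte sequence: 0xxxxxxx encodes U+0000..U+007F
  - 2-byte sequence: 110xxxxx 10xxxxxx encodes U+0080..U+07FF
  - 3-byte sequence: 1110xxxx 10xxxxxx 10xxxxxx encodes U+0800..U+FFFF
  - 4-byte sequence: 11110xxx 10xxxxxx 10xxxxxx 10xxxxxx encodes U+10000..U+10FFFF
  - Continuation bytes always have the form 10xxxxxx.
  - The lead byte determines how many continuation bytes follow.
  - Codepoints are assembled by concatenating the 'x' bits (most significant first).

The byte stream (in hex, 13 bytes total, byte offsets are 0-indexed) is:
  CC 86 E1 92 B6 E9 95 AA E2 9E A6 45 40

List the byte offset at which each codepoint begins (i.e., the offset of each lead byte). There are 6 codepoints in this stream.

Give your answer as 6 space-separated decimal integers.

Answer: 0 2 5 8 11 12

Derivation:
Byte[0]=CC: 2-byte lead, need 1 cont bytes. acc=0xC
Byte[1]=86: continuation. acc=(acc<<6)|0x06=0x306
Completed: cp=U+0306 (starts at byte 0)
Byte[2]=E1: 3-byte lead, need 2 cont bytes. acc=0x1
Byte[3]=92: continuation. acc=(acc<<6)|0x12=0x52
Byte[4]=B6: continuation. acc=(acc<<6)|0x36=0x14B6
Completed: cp=U+14B6 (starts at byte 2)
Byte[5]=E9: 3-byte lead, need 2 cont bytes. acc=0x9
Byte[6]=95: continuation. acc=(acc<<6)|0x15=0x255
Byte[7]=AA: continuation. acc=(acc<<6)|0x2A=0x956A
Completed: cp=U+956A (starts at byte 5)
Byte[8]=E2: 3-byte lead, need 2 cont bytes. acc=0x2
Byte[9]=9E: continuation. acc=(acc<<6)|0x1E=0x9E
Byte[10]=A6: continuation. acc=(acc<<6)|0x26=0x27A6
Completed: cp=U+27A6 (starts at byte 8)
Byte[11]=45: 1-byte ASCII. cp=U+0045
Byte[12]=40: 1-byte ASCII. cp=U+0040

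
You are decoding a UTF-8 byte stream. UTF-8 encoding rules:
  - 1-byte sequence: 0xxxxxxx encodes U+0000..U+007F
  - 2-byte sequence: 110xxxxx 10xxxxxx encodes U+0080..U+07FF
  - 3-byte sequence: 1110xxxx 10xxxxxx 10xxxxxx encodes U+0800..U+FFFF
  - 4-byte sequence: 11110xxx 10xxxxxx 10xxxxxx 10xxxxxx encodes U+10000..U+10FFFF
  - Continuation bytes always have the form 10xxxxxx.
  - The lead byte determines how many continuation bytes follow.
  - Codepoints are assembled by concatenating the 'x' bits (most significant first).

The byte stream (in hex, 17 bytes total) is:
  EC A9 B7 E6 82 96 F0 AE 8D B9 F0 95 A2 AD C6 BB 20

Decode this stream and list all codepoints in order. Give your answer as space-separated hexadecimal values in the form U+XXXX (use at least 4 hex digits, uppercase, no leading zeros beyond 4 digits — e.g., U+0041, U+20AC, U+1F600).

Answer: U+CA77 U+6096 U+2E379 U+158AD U+01BB U+0020

Derivation:
Byte[0]=EC: 3-byte lead, need 2 cont bytes. acc=0xC
Byte[1]=A9: continuation. acc=(acc<<6)|0x29=0x329
Byte[2]=B7: continuation. acc=(acc<<6)|0x37=0xCA77
Completed: cp=U+CA77 (starts at byte 0)
Byte[3]=E6: 3-byte lead, need 2 cont bytes. acc=0x6
Byte[4]=82: continuation. acc=(acc<<6)|0x02=0x182
Byte[5]=96: continuation. acc=(acc<<6)|0x16=0x6096
Completed: cp=U+6096 (starts at byte 3)
Byte[6]=F0: 4-byte lead, need 3 cont bytes. acc=0x0
Byte[7]=AE: continuation. acc=(acc<<6)|0x2E=0x2E
Byte[8]=8D: continuation. acc=(acc<<6)|0x0D=0xB8D
Byte[9]=B9: continuation. acc=(acc<<6)|0x39=0x2E379
Completed: cp=U+2E379 (starts at byte 6)
Byte[10]=F0: 4-byte lead, need 3 cont bytes. acc=0x0
Byte[11]=95: continuation. acc=(acc<<6)|0x15=0x15
Byte[12]=A2: continuation. acc=(acc<<6)|0x22=0x562
Byte[13]=AD: continuation. acc=(acc<<6)|0x2D=0x158AD
Completed: cp=U+158AD (starts at byte 10)
Byte[14]=C6: 2-byte lead, need 1 cont bytes. acc=0x6
Byte[15]=BB: continuation. acc=(acc<<6)|0x3B=0x1BB
Completed: cp=U+01BB (starts at byte 14)
Byte[16]=20: 1-byte ASCII. cp=U+0020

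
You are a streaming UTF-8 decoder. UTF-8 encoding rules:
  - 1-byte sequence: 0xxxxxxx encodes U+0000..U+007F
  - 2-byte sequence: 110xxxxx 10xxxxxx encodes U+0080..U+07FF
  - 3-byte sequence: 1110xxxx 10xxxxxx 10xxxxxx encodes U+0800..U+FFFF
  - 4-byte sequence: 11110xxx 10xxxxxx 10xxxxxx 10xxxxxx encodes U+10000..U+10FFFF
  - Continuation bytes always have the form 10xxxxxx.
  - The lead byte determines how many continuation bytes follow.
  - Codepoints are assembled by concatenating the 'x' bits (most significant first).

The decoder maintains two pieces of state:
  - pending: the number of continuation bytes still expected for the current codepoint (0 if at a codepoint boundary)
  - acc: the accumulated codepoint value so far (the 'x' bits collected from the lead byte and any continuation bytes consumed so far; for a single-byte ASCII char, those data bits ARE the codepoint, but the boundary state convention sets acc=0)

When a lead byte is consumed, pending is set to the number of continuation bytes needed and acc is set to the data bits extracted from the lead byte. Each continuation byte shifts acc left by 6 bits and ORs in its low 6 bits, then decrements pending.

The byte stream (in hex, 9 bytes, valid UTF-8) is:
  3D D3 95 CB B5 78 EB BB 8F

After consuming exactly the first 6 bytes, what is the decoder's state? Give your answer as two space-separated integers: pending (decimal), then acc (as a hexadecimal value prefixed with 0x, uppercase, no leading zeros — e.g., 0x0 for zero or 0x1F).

Byte[0]=3D: 1-byte. pending=0, acc=0x0
Byte[1]=D3: 2-byte lead. pending=1, acc=0x13
Byte[2]=95: continuation. acc=(acc<<6)|0x15=0x4D5, pending=0
Byte[3]=CB: 2-byte lead. pending=1, acc=0xB
Byte[4]=B5: continuation. acc=(acc<<6)|0x35=0x2F5, pending=0
Byte[5]=78: 1-byte. pending=0, acc=0x0

Answer: 0 0x0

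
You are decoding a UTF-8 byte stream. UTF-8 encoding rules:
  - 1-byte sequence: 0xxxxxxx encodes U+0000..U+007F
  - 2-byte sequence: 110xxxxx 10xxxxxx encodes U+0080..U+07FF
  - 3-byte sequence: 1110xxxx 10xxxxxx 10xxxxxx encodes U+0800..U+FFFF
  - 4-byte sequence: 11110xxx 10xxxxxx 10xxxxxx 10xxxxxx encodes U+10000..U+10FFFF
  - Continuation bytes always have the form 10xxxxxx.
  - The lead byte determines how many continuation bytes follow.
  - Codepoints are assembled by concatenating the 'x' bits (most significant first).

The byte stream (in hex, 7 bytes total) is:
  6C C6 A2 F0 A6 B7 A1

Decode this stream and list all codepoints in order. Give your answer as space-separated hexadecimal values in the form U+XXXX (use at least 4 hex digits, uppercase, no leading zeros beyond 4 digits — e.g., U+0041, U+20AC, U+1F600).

Answer: U+006C U+01A2 U+26DE1

Derivation:
Byte[0]=6C: 1-byte ASCII. cp=U+006C
Byte[1]=C6: 2-byte lead, need 1 cont bytes. acc=0x6
Byte[2]=A2: continuation. acc=(acc<<6)|0x22=0x1A2
Completed: cp=U+01A2 (starts at byte 1)
Byte[3]=F0: 4-byte lead, need 3 cont bytes. acc=0x0
Byte[4]=A6: continuation. acc=(acc<<6)|0x26=0x26
Byte[5]=B7: continuation. acc=(acc<<6)|0x37=0x9B7
Byte[6]=A1: continuation. acc=(acc<<6)|0x21=0x26DE1
Completed: cp=U+26DE1 (starts at byte 3)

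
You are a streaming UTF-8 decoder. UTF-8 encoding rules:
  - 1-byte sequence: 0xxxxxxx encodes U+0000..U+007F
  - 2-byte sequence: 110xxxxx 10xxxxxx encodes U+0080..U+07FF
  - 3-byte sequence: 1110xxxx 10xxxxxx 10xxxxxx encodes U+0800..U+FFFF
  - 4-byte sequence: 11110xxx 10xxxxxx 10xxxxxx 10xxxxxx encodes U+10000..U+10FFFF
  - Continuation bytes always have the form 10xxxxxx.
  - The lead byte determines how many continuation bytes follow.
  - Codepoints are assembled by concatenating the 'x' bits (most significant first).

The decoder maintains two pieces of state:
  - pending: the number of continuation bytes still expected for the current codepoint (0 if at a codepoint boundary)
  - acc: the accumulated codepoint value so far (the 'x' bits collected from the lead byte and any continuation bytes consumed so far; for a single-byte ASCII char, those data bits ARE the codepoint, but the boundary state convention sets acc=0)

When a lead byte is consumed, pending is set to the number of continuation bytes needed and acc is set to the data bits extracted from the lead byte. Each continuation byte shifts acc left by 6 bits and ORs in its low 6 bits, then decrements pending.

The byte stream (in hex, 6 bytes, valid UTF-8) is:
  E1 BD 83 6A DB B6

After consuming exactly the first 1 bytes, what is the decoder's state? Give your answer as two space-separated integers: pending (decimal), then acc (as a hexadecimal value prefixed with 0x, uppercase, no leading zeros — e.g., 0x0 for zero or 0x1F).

Answer: 2 0x1

Derivation:
Byte[0]=E1: 3-byte lead. pending=2, acc=0x1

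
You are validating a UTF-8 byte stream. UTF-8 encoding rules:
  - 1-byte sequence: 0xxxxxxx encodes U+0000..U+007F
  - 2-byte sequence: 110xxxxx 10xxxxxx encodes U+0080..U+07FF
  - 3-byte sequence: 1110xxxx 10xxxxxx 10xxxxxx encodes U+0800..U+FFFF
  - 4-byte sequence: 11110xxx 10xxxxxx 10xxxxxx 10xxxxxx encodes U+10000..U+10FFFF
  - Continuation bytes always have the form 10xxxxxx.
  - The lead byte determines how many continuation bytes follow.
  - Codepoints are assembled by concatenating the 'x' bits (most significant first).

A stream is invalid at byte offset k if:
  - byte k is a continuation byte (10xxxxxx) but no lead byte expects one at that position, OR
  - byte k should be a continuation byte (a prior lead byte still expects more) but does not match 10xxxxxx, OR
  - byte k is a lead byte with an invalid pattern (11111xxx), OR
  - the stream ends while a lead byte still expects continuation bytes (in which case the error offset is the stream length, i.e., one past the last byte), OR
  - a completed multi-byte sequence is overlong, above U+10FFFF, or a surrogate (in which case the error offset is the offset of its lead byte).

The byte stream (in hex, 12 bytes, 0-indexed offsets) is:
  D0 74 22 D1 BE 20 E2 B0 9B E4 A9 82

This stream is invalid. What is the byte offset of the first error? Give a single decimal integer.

Byte[0]=D0: 2-byte lead, need 1 cont bytes. acc=0x10
Byte[1]=74: expected 10xxxxxx continuation. INVALID

Answer: 1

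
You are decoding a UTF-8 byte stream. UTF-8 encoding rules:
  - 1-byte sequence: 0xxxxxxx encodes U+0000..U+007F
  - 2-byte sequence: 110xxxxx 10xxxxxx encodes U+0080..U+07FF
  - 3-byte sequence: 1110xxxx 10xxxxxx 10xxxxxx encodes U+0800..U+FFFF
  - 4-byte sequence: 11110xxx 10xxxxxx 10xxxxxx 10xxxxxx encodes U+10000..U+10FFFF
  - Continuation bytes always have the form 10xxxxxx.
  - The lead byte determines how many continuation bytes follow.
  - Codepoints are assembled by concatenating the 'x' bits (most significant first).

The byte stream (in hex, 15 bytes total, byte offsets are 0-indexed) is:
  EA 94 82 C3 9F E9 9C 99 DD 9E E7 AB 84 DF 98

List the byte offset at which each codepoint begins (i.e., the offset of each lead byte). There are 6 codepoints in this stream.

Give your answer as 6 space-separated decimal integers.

Byte[0]=EA: 3-byte lead, need 2 cont bytes. acc=0xA
Byte[1]=94: continuation. acc=(acc<<6)|0x14=0x294
Byte[2]=82: continuation. acc=(acc<<6)|0x02=0xA502
Completed: cp=U+A502 (starts at byte 0)
Byte[3]=C3: 2-byte lead, need 1 cont bytes. acc=0x3
Byte[4]=9F: continuation. acc=(acc<<6)|0x1F=0xDF
Completed: cp=U+00DF (starts at byte 3)
Byte[5]=E9: 3-byte lead, need 2 cont bytes. acc=0x9
Byte[6]=9C: continuation. acc=(acc<<6)|0x1C=0x25C
Byte[7]=99: continuation. acc=(acc<<6)|0x19=0x9719
Completed: cp=U+9719 (starts at byte 5)
Byte[8]=DD: 2-byte lead, need 1 cont bytes. acc=0x1D
Byte[9]=9E: continuation. acc=(acc<<6)|0x1E=0x75E
Completed: cp=U+075E (starts at byte 8)
Byte[10]=E7: 3-byte lead, need 2 cont bytes. acc=0x7
Byte[11]=AB: continuation. acc=(acc<<6)|0x2B=0x1EB
Byte[12]=84: continuation. acc=(acc<<6)|0x04=0x7AC4
Completed: cp=U+7AC4 (starts at byte 10)
Byte[13]=DF: 2-byte lead, need 1 cont bytes. acc=0x1F
Byte[14]=98: continuation. acc=(acc<<6)|0x18=0x7D8
Completed: cp=U+07D8 (starts at byte 13)

Answer: 0 3 5 8 10 13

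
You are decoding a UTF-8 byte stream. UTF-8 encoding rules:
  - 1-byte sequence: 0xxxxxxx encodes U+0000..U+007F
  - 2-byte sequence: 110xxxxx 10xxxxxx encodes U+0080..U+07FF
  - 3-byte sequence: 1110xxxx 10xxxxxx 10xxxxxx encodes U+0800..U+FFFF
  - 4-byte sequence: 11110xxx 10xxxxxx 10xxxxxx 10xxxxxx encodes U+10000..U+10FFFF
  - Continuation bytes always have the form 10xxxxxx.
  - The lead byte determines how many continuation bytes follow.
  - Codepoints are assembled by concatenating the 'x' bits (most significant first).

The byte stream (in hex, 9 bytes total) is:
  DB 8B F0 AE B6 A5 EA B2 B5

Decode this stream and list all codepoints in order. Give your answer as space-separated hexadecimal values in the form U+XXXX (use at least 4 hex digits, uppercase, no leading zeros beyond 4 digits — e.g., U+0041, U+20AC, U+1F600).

Byte[0]=DB: 2-byte lead, need 1 cont bytes. acc=0x1B
Byte[1]=8B: continuation. acc=(acc<<6)|0x0B=0x6CB
Completed: cp=U+06CB (starts at byte 0)
Byte[2]=F0: 4-byte lead, need 3 cont bytes. acc=0x0
Byte[3]=AE: continuation. acc=(acc<<6)|0x2E=0x2E
Byte[4]=B6: continuation. acc=(acc<<6)|0x36=0xBB6
Byte[5]=A5: continuation. acc=(acc<<6)|0x25=0x2EDA5
Completed: cp=U+2EDA5 (starts at byte 2)
Byte[6]=EA: 3-byte lead, need 2 cont bytes. acc=0xA
Byte[7]=B2: continuation. acc=(acc<<6)|0x32=0x2B2
Byte[8]=B5: continuation. acc=(acc<<6)|0x35=0xACB5
Completed: cp=U+ACB5 (starts at byte 6)

Answer: U+06CB U+2EDA5 U+ACB5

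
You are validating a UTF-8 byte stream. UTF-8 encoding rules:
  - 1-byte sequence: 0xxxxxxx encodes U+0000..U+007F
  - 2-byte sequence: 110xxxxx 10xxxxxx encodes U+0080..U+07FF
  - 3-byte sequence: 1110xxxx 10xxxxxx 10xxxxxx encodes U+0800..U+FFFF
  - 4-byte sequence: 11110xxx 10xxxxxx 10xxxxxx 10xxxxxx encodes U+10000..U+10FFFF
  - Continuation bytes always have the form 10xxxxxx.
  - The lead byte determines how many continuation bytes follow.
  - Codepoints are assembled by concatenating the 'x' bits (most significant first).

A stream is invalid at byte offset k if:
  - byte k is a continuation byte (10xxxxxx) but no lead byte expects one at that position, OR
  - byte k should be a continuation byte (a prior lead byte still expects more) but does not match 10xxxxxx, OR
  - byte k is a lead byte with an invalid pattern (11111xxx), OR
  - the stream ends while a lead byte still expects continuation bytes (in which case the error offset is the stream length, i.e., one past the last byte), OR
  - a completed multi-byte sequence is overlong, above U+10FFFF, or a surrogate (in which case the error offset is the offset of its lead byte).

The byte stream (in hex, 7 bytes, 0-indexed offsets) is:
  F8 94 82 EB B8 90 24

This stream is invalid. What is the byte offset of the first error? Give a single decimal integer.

Byte[0]=F8: INVALID lead byte (not 0xxx/110x/1110/11110)

Answer: 0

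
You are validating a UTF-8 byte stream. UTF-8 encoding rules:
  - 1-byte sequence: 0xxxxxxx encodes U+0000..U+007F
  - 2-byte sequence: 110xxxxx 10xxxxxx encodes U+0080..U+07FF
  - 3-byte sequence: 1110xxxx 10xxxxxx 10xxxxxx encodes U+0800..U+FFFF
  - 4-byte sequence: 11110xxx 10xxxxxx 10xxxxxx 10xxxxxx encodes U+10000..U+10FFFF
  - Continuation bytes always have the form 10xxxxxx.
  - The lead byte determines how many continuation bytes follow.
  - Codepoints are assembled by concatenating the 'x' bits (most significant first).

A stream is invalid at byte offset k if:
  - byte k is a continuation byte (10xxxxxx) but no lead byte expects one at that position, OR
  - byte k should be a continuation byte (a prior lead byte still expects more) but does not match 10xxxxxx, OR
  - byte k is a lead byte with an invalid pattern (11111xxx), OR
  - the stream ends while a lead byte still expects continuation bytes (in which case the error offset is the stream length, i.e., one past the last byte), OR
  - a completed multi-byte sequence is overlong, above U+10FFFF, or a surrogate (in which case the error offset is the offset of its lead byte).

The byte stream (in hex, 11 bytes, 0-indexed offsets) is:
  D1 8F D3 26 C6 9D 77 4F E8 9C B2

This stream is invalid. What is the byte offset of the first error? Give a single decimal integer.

Answer: 3

Derivation:
Byte[0]=D1: 2-byte lead, need 1 cont bytes. acc=0x11
Byte[1]=8F: continuation. acc=(acc<<6)|0x0F=0x44F
Completed: cp=U+044F (starts at byte 0)
Byte[2]=D3: 2-byte lead, need 1 cont bytes. acc=0x13
Byte[3]=26: expected 10xxxxxx continuation. INVALID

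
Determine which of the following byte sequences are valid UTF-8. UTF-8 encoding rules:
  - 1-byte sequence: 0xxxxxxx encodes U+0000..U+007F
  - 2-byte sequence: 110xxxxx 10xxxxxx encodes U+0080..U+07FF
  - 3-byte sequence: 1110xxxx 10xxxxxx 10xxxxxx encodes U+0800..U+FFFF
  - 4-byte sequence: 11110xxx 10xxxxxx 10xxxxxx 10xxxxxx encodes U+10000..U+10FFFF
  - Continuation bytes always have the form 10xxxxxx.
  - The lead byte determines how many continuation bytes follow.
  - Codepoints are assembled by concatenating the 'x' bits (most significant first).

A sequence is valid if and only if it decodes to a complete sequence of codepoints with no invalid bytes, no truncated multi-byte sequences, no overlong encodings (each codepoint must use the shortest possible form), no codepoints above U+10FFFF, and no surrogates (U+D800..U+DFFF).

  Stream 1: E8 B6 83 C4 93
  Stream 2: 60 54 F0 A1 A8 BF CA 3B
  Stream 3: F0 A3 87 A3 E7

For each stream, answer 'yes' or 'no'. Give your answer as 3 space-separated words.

Stream 1: decodes cleanly. VALID
Stream 2: error at byte offset 7. INVALID
Stream 3: error at byte offset 5. INVALID

Answer: yes no no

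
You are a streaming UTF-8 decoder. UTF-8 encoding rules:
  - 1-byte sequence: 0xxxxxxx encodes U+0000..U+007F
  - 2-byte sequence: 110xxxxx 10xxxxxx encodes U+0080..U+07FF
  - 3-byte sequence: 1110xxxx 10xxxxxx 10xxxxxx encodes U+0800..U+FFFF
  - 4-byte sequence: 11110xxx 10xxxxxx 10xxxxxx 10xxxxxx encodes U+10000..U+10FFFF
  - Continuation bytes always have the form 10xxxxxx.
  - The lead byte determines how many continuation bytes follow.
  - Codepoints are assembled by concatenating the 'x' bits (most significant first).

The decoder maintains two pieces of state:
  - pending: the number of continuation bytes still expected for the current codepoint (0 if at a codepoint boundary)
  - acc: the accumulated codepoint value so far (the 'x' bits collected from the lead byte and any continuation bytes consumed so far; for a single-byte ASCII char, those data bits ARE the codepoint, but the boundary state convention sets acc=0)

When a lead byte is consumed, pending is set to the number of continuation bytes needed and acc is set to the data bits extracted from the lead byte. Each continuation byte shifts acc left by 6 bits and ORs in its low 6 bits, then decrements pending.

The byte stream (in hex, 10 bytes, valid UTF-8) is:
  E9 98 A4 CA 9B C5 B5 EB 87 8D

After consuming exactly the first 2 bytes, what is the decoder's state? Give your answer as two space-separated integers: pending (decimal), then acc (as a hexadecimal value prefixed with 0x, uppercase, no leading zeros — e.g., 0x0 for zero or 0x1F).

Answer: 1 0x258

Derivation:
Byte[0]=E9: 3-byte lead. pending=2, acc=0x9
Byte[1]=98: continuation. acc=(acc<<6)|0x18=0x258, pending=1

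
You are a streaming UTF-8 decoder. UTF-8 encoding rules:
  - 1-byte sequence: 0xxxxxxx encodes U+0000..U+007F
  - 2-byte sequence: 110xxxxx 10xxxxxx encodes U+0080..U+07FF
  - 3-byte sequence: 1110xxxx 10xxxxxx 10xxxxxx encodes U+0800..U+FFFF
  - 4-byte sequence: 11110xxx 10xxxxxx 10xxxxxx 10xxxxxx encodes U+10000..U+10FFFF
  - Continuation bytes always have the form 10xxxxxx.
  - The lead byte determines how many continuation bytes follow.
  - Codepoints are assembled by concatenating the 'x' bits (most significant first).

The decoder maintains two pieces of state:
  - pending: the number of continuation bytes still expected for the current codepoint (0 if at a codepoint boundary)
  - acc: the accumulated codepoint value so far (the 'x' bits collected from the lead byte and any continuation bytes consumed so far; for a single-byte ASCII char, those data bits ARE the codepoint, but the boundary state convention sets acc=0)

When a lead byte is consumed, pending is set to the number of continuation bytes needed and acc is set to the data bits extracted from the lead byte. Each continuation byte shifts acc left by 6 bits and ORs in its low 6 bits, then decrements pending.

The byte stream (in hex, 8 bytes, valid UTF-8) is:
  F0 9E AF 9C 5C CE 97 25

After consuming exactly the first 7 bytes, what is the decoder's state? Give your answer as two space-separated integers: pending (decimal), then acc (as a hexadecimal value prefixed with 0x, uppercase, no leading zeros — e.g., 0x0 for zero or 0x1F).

Byte[0]=F0: 4-byte lead. pending=3, acc=0x0
Byte[1]=9E: continuation. acc=(acc<<6)|0x1E=0x1E, pending=2
Byte[2]=AF: continuation. acc=(acc<<6)|0x2F=0x7AF, pending=1
Byte[3]=9C: continuation. acc=(acc<<6)|0x1C=0x1EBDC, pending=0
Byte[4]=5C: 1-byte. pending=0, acc=0x0
Byte[5]=CE: 2-byte lead. pending=1, acc=0xE
Byte[6]=97: continuation. acc=(acc<<6)|0x17=0x397, pending=0

Answer: 0 0x397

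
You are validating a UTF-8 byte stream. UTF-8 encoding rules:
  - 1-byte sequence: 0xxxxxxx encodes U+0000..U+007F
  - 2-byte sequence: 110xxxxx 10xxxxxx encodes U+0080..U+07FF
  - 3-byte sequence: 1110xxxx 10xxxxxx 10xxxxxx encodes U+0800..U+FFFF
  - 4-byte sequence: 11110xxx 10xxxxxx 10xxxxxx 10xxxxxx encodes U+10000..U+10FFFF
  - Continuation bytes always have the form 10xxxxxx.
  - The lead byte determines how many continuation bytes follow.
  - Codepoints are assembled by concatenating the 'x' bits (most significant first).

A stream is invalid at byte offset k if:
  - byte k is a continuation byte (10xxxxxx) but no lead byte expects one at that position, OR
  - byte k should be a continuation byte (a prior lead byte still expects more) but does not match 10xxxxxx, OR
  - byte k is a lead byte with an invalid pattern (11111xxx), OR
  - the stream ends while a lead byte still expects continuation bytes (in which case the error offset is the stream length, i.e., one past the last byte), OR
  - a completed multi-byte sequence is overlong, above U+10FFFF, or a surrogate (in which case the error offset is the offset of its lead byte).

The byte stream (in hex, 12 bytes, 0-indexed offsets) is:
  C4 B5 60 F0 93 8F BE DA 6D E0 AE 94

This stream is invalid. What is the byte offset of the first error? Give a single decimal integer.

Answer: 8

Derivation:
Byte[0]=C4: 2-byte lead, need 1 cont bytes. acc=0x4
Byte[1]=B5: continuation. acc=(acc<<6)|0x35=0x135
Completed: cp=U+0135 (starts at byte 0)
Byte[2]=60: 1-byte ASCII. cp=U+0060
Byte[3]=F0: 4-byte lead, need 3 cont bytes. acc=0x0
Byte[4]=93: continuation. acc=(acc<<6)|0x13=0x13
Byte[5]=8F: continuation. acc=(acc<<6)|0x0F=0x4CF
Byte[6]=BE: continuation. acc=(acc<<6)|0x3E=0x133FE
Completed: cp=U+133FE (starts at byte 3)
Byte[7]=DA: 2-byte lead, need 1 cont bytes. acc=0x1A
Byte[8]=6D: expected 10xxxxxx continuation. INVALID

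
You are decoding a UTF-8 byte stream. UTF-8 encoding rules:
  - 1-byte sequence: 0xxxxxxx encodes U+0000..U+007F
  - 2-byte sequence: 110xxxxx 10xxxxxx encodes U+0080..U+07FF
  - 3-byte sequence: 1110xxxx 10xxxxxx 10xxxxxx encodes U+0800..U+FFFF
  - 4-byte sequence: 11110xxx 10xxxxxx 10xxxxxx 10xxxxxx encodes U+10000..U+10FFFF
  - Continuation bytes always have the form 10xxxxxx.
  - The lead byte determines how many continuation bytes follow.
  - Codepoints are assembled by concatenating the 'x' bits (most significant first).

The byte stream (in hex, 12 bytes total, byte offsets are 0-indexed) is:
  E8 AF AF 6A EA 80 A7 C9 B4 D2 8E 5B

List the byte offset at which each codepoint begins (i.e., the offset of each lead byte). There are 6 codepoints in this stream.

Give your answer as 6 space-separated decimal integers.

Byte[0]=E8: 3-byte lead, need 2 cont bytes. acc=0x8
Byte[1]=AF: continuation. acc=(acc<<6)|0x2F=0x22F
Byte[2]=AF: continuation. acc=(acc<<6)|0x2F=0x8BEF
Completed: cp=U+8BEF (starts at byte 0)
Byte[3]=6A: 1-byte ASCII. cp=U+006A
Byte[4]=EA: 3-byte lead, need 2 cont bytes. acc=0xA
Byte[5]=80: continuation. acc=(acc<<6)|0x00=0x280
Byte[6]=A7: continuation. acc=(acc<<6)|0x27=0xA027
Completed: cp=U+A027 (starts at byte 4)
Byte[7]=C9: 2-byte lead, need 1 cont bytes. acc=0x9
Byte[8]=B4: continuation. acc=(acc<<6)|0x34=0x274
Completed: cp=U+0274 (starts at byte 7)
Byte[9]=D2: 2-byte lead, need 1 cont bytes. acc=0x12
Byte[10]=8E: continuation. acc=(acc<<6)|0x0E=0x48E
Completed: cp=U+048E (starts at byte 9)
Byte[11]=5B: 1-byte ASCII. cp=U+005B

Answer: 0 3 4 7 9 11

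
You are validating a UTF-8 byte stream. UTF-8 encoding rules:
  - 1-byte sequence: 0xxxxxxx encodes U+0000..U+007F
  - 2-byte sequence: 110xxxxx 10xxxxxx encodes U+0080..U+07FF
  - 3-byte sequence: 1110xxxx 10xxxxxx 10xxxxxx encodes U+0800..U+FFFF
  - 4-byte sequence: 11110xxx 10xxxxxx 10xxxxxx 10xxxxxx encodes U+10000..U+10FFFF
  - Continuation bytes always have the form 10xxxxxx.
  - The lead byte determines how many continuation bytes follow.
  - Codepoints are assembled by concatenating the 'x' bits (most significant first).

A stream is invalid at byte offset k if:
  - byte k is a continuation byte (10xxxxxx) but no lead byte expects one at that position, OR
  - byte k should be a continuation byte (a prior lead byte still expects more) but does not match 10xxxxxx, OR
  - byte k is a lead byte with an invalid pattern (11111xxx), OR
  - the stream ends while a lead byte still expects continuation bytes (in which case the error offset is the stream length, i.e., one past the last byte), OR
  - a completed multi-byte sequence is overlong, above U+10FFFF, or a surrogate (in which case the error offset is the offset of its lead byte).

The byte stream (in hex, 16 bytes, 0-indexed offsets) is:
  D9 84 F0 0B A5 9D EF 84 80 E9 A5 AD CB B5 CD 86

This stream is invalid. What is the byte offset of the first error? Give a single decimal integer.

Answer: 3

Derivation:
Byte[0]=D9: 2-byte lead, need 1 cont bytes. acc=0x19
Byte[1]=84: continuation. acc=(acc<<6)|0x04=0x644
Completed: cp=U+0644 (starts at byte 0)
Byte[2]=F0: 4-byte lead, need 3 cont bytes. acc=0x0
Byte[3]=0B: expected 10xxxxxx continuation. INVALID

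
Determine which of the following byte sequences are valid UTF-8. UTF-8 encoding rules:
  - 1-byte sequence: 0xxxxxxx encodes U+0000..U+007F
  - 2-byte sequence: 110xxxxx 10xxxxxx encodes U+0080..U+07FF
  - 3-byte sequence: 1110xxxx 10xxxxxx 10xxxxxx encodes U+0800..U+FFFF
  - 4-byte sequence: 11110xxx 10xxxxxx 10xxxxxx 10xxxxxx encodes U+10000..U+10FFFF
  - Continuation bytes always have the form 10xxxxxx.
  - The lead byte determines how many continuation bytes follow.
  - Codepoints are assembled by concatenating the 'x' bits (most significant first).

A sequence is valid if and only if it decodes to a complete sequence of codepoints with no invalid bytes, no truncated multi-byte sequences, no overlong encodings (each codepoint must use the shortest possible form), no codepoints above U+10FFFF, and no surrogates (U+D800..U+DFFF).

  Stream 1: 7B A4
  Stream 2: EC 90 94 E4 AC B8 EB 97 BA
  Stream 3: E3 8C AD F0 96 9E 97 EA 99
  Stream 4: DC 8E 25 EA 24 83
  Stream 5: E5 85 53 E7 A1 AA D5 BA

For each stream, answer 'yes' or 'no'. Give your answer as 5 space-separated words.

Stream 1: error at byte offset 1. INVALID
Stream 2: decodes cleanly. VALID
Stream 3: error at byte offset 9. INVALID
Stream 4: error at byte offset 4. INVALID
Stream 5: error at byte offset 2. INVALID

Answer: no yes no no no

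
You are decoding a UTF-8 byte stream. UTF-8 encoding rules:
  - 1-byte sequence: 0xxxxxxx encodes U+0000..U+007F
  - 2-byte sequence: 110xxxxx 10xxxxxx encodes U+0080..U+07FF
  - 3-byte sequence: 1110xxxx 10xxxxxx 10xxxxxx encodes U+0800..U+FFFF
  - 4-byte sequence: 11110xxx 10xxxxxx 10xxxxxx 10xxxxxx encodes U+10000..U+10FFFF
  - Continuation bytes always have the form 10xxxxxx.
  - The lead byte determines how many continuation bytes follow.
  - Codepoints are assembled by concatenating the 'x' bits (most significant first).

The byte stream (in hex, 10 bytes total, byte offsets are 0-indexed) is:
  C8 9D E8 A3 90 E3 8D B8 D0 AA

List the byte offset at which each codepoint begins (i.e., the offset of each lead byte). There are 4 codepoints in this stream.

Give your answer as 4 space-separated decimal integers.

Byte[0]=C8: 2-byte lead, need 1 cont bytes. acc=0x8
Byte[1]=9D: continuation. acc=(acc<<6)|0x1D=0x21D
Completed: cp=U+021D (starts at byte 0)
Byte[2]=E8: 3-byte lead, need 2 cont bytes. acc=0x8
Byte[3]=A3: continuation. acc=(acc<<6)|0x23=0x223
Byte[4]=90: continuation. acc=(acc<<6)|0x10=0x88D0
Completed: cp=U+88D0 (starts at byte 2)
Byte[5]=E3: 3-byte lead, need 2 cont bytes. acc=0x3
Byte[6]=8D: continuation. acc=(acc<<6)|0x0D=0xCD
Byte[7]=B8: continuation. acc=(acc<<6)|0x38=0x3378
Completed: cp=U+3378 (starts at byte 5)
Byte[8]=D0: 2-byte lead, need 1 cont bytes. acc=0x10
Byte[9]=AA: continuation. acc=(acc<<6)|0x2A=0x42A
Completed: cp=U+042A (starts at byte 8)

Answer: 0 2 5 8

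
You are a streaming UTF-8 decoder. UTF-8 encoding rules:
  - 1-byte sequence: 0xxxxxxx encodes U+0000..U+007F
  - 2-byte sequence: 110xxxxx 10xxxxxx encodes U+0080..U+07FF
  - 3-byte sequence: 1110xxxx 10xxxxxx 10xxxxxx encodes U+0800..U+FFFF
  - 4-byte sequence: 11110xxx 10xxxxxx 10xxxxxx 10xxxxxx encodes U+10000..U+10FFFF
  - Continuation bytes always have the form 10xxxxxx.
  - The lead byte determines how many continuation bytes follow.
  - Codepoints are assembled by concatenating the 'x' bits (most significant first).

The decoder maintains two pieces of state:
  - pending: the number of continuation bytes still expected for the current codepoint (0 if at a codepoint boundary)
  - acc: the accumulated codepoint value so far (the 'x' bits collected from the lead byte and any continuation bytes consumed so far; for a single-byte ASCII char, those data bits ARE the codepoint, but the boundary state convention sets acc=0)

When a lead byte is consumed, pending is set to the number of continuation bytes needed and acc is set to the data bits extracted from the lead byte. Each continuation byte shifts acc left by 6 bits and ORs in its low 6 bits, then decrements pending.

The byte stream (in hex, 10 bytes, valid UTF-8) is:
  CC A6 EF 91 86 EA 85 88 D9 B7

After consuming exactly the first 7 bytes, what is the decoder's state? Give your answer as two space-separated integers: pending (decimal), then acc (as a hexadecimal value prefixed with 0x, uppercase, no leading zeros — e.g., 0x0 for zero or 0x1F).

Answer: 1 0x285

Derivation:
Byte[0]=CC: 2-byte lead. pending=1, acc=0xC
Byte[1]=A6: continuation. acc=(acc<<6)|0x26=0x326, pending=0
Byte[2]=EF: 3-byte lead. pending=2, acc=0xF
Byte[3]=91: continuation. acc=(acc<<6)|0x11=0x3D1, pending=1
Byte[4]=86: continuation. acc=(acc<<6)|0x06=0xF446, pending=0
Byte[5]=EA: 3-byte lead. pending=2, acc=0xA
Byte[6]=85: continuation. acc=(acc<<6)|0x05=0x285, pending=1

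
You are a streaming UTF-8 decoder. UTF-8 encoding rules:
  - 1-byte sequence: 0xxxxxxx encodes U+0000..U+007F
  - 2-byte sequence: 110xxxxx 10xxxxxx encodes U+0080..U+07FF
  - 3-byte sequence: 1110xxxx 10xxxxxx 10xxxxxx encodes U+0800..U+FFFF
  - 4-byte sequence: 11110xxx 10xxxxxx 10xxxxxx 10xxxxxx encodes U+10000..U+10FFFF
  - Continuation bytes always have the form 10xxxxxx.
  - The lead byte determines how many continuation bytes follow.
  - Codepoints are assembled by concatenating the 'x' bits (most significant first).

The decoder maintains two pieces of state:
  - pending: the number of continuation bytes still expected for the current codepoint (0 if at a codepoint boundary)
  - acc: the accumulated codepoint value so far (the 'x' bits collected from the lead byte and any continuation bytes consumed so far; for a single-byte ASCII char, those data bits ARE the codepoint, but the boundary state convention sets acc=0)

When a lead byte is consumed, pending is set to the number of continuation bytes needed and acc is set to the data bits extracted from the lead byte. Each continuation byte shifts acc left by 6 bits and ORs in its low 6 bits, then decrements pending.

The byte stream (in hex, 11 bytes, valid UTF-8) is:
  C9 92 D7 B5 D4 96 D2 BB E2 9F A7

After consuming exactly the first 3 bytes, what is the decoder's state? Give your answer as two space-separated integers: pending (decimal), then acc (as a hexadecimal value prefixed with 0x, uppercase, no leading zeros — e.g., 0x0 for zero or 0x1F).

Answer: 1 0x17

Derivation:
Byte[0]=C9: 2-byte lead. pending=1, acc=0x9
Byte[1]=92: continuation. acc=(acc<<6)|0x12=0x252, pending=0
Byte[2]=D7: 2-byte lead. pending=1, acc=0x17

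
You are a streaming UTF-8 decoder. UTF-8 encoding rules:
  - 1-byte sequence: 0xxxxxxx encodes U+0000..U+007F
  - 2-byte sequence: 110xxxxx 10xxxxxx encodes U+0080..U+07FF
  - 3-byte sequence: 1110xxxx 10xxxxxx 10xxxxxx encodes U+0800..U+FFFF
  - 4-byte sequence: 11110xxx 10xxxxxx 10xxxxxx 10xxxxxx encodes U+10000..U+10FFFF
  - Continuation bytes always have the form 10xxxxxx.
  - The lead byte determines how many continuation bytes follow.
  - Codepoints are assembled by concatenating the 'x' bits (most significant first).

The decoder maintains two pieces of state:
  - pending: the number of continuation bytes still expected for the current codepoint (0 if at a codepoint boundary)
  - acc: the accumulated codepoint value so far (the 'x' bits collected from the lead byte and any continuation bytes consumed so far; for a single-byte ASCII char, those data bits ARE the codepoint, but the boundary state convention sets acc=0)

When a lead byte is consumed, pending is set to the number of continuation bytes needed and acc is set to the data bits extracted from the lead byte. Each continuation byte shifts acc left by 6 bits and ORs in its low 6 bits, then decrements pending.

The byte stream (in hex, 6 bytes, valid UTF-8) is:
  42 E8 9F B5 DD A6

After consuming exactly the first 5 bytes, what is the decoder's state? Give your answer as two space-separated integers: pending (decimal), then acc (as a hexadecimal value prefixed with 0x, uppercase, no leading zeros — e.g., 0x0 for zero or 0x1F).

Answer: 1 0x1D

Derivation:
Byte[0]=42: 1-byte. pending=0, acc=0x0
Byte[1]=E8: 3-byte lead. pending=2, acc=0x8
Byte[2]=9F: continuation. acc=(acc<<6)|0x1F=0x21F, pending=1
Byte[3]=B5: continuation. acc=(acc<<6)|0x35=0x87F5, pending=0
Byte[4]=DD: 2-byte lead. pending=1, acc=0x1D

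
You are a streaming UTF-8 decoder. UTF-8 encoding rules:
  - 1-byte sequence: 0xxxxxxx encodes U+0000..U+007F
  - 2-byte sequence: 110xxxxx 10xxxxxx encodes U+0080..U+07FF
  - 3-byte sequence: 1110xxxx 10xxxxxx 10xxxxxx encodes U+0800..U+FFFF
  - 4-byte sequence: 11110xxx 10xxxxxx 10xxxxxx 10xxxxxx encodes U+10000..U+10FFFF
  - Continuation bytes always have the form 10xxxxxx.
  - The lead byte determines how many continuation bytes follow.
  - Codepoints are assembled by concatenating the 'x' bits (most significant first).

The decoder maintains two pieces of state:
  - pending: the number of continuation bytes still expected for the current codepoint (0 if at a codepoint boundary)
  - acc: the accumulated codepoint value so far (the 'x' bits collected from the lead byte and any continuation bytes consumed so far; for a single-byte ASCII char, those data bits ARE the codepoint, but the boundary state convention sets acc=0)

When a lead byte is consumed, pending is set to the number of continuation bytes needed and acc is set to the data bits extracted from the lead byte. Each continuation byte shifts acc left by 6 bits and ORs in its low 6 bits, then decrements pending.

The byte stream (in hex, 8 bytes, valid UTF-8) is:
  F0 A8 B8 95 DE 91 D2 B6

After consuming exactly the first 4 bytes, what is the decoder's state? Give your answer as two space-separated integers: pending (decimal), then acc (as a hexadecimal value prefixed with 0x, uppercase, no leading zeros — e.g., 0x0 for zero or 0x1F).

Byte[0]=F0: 4-byte lead. pending=3, acc=0x0
Byte[1]=A8: continuation. acc=(acc<<6)|0x28=0x28, pending=2
Byte[2]=B8: continuation. acc=(acc<<6)|0x38=0xA38, pending=1
Byte[3]=95: continuation. acc=(acc<<6)|0x15=0x28E15, pending=0

Answer: 0 0x28E15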